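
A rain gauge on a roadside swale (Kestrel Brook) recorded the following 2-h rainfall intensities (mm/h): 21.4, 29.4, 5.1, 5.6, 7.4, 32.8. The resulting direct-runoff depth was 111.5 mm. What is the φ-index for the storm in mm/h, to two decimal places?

Only the 3 blocks with intensity above φ contribute runoff: 21.4, 29.4, 32.8 mm/h.
Σ(I−φ)·Δt = d  ⇒  (21.4+29.4+32.8 − 3φ)·2 = 111.5
φ = (83.60 − 111.5/2) / 3 = 9.28 mm/h.

φ ≈ 9.28 mm/h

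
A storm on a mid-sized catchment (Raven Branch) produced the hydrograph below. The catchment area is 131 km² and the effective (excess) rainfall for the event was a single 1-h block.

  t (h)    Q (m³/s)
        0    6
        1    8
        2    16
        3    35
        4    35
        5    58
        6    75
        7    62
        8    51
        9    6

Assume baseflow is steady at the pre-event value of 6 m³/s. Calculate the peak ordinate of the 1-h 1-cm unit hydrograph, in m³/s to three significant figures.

Direct runoff: 0.0, 2.0, 10.0, 29.0, 29.0, 52.0, 69.0, 56.0, 45.0, 0.0 m³/s; ΣQ_DR = 292.0 m³/s, peak = 69.0 m³/s.
Runoff depth d = ΣQ_DR·Δt / A = 292.0 × 3600 / (131 km²) = 8.024 mm.
The 1-cm UH is the DRH scaled by (10 mm)/d, so U_p = 69.0 × 10/8.024 = 86.0 m³/s.

U_p ≈ 86.0 m³/s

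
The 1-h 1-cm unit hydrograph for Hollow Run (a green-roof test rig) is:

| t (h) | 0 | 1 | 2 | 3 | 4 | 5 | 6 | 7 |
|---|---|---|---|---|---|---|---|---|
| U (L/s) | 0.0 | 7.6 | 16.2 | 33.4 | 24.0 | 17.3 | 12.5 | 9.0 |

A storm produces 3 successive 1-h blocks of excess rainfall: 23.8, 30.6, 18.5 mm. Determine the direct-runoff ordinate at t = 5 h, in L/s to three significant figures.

By discrete convolution, Q_j = Σ (P_i / 10 mm) · U_{j−i}.
At t = 5 h (j=5): Q = (23.8/10)·17.3 + (30.6/10)·24.0 + (18.5/10)·33.4 = 176 L/s.

Q ≈ 176 L/s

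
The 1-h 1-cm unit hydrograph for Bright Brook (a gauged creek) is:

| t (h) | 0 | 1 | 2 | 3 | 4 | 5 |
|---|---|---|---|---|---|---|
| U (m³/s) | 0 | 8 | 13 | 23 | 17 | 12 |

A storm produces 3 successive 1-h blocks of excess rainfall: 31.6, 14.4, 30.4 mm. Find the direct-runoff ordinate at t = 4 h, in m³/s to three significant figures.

Q ≈ 126 m³/s

By discrete convolution, Q_j = Σ (P_i / 10 mm) · U_{j−i}.
At t = 4 h (j=4): Q = (31.6/10)·17 + (14.4/10)·23 + (30.4/10)·13 = 126 m³/s.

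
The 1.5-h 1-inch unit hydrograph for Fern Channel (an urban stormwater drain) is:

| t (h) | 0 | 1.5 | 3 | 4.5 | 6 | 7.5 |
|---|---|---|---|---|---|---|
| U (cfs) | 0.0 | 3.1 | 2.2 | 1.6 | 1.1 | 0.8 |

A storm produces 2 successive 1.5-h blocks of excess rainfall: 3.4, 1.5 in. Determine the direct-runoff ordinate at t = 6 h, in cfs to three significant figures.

Q ≈ 6.14 cfs

By discrete convolution, Q_j = Σ (P_i / 1 in) · U_{j−i}.
At t = 6 h (j=4): Q = (3.4/1)·1.1 + (1.5/1)·1.6 = 6.14 cfs.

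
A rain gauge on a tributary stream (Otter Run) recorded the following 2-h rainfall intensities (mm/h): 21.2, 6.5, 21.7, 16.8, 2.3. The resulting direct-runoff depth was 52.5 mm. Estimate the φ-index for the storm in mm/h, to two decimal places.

φ ≈ 11.15 mm/h

Only the 3 blocks with intensity above φ contribute runoff: 21.2, 21.7, 16.8 mm/h.
Σ(I−φ)·Δt = d  ⇒  (21.2+21.7+16.8 − 3φ)·2 = 52.5
φ = (59.70 − 52.5/2) / 3 = 11.15 mm/h.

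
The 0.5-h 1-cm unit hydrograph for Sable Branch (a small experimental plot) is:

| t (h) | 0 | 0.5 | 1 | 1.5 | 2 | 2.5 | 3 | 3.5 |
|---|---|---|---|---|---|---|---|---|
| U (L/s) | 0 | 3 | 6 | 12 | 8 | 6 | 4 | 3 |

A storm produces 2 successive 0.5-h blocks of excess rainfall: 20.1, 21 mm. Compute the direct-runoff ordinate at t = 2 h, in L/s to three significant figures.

By discrete convolution, Q_j = Σ (P_i / 10 mm) · U_{j−i}.
At t = 2 h (j=4): Q = (20.1/10)·8 + (21/10)·12 = 41.3 L/s.

Q ≈ 41.3 L/s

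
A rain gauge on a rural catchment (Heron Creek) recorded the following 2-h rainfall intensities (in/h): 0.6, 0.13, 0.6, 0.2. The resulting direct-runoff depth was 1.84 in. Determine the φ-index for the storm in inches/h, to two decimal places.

φ ≈ 0.16 in/h

Only the 3 blocks with intensity above φ contribute runoff: 0.6, 0.6, 0.2 in/h.
Σ(I−φ)·Δt = d  ⇒  (0.6+0.6+0.2 − 3φ)·2 = 1.84
φ = (1.400 − 1.84/2) / 3 = 0.16 in/h.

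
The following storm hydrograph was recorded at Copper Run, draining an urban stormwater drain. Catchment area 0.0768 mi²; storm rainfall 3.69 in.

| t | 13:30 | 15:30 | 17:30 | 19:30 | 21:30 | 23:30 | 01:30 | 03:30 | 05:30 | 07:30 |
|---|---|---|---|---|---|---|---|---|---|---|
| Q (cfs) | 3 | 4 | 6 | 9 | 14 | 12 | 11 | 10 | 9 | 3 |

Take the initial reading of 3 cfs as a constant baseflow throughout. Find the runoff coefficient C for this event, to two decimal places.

ΣQ_DR = 51.00 cfs; V = ΣQ_DR·Δt = 3.672 × 10^5 ft³.
Runoff depth d = V / A = 2.058 in.
C = d / P = 2.058 / 3.69 = 0.56.

C ≈ 0.56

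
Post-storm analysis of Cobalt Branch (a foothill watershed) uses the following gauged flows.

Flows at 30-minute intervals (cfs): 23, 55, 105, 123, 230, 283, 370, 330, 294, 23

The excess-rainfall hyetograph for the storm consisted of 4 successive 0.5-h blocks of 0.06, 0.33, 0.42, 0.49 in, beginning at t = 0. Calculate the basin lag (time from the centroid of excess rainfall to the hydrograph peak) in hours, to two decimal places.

t_L ≈ 1.73 h

Centroid of excess rainfall: t_c = Σ P_i·t̄_i / ΣP_i = 1.2654 h (block centres at 0.25, 0.75, 1.25, 1.75 h).
Hydrograph peak occurs at t = 3 h, so basin lag t_L = 3 − 1.2654 = 1.73 h.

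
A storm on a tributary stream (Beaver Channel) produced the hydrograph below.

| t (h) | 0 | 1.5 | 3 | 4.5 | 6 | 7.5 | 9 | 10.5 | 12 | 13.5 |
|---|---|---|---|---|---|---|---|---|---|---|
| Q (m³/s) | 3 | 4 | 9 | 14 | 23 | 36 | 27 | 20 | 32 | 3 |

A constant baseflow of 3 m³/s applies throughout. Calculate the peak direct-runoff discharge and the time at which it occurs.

Subtracting baseflow gives direct-runoff ordinates: 0.0, 1.0, 6.0, 11.0, 20.0, 33.0, 24.0, 17.0, 29.0, 0.0 m³/s.
The maximum is 33.0 m³/s, occurring at the reading for t = 7.5 h.

Q_p = 33.0 m³/s at t = 7.5 h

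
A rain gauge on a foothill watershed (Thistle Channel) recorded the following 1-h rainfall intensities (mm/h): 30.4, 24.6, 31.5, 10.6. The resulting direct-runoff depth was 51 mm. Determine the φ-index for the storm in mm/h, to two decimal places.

Only the 3 blocks with intensity above φ contribute runoff: 30.4, 24.6, 31.5 mm/h.
Σ(I−φ)·Δt = d  ⇒  (30.4+24.6+31.5 − 3φ)·1 = 51
φ = (86.50 − 51/1) / 3 = 11.83 mm/h.

φ ≈ 11.83 mm/h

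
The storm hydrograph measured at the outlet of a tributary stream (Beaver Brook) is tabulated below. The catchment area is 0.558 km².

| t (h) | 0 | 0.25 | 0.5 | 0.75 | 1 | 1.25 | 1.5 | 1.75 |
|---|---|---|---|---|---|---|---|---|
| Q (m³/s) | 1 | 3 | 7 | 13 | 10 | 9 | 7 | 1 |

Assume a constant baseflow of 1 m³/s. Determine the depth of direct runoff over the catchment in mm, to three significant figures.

d ≈ 69.4 mm

Direct runoff: 0.0, 2.0, 6.0, 12.0, 9.0, 8.0, 6.0, 0.0 m³/s; ΣQ_DR = 43.00 m³/s.
V = ΣQ_DR · Δt = 43.00 × 900 s = 38700 m³.
Over A = 0.558 km², depth = V / A = 69.4 mm.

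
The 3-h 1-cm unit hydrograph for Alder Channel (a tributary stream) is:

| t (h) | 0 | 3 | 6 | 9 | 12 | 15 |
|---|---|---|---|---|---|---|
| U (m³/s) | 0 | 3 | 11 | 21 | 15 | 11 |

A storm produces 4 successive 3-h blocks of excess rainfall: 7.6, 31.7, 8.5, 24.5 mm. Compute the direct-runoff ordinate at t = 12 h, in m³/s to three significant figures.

By discrete convolution, Q_j = Σ (P_i / 10 mm) · U_{j−i}.
At t = 12 h (j=4): Q = (7.6/10)·15 + (31.7/10)·21 + (8.5/10)·11 + (24.5/10)·3 = 94.7 m³/s.

Q ≈ 94.7 m³/s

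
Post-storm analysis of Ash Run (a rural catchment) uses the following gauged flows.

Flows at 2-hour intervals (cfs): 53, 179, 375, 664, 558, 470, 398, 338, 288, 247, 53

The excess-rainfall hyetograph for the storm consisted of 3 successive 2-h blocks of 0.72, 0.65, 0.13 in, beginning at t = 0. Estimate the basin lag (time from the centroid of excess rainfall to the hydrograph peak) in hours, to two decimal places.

t_L ≈ 3.79 h

Centroid of excess rainfall: t_c = Σ P_i·t̄_i / ΣP_i = 2.2133 h (block centres at 1, 3, 5 h).
Hydrograph peak occurs at t = 6 h, so basin lag t_L = 6 − 2.2133 = 3.79 h.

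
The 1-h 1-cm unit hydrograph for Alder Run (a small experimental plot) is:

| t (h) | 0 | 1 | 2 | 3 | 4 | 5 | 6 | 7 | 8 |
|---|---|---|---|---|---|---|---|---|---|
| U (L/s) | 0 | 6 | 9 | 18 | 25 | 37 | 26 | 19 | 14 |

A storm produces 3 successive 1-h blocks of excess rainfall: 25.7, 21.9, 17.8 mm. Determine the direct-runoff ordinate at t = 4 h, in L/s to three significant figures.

By discrete convolution, Q_j = Σ (P_i / 10 mm) · U_{j−i}.
At t = 4 h (j=4): Q = (25.7/10)·25 + (21.9/10)·18 + (17.8/10)·9 = 120 L/s.

Q ≈ 120 L/s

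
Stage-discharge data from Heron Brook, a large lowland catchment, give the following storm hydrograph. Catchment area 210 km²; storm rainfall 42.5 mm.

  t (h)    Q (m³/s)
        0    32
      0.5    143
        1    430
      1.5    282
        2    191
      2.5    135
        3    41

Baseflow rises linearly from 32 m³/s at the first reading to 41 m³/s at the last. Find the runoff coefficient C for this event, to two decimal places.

ΣQ_DR = 998.5 m³/s; V = ΣQ_DR·Δt = 1.797 × 10^6 m³.
Runoff depth d = V / A = 8.559 mm.
C = d / P = 8.559 / 42.5 = 0.20.

C ≈ 0.20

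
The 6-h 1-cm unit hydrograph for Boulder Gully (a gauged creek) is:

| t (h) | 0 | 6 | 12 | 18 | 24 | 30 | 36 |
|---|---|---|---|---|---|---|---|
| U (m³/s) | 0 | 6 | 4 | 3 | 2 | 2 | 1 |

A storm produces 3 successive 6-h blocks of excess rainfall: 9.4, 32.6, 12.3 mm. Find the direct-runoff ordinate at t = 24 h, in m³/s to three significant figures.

Q ≈ 16.6 m³/s

By discrete convolution, Q_j = Σ (P_i / 10 mm) · U_{j−i}.
At t = 24 h (j=4): Q = (9.4/10)·2 + (32.6/10)·3 + (12.3/10)·4 = 16.6 m³/s.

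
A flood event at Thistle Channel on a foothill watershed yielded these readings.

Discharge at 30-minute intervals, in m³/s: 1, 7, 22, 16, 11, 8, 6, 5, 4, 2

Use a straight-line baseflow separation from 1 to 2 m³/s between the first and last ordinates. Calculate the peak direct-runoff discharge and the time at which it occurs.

Q_p = 20.78 m³/s at t = 1 h

Subtracting baseflow gives direct-runoff ordinates: 0.00, 5.89, 20.78, 14.67, 9.56, 6.44, 4.33, 3.22, 2.11, 0.00 m³/s.
The maximum is 20.78 m³/s, occurring at the reading for t = 1 h.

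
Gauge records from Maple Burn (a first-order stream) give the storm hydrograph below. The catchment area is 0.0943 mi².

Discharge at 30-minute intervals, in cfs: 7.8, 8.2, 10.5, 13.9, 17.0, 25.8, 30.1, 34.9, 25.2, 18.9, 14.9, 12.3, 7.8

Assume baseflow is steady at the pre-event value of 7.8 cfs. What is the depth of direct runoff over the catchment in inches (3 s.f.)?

Direct runoff: 0.0, 0.4, 2.7, 6.1, 9.2, 18.0, 22.3, 27.1, 17.4, 11.1, 7.1, 4.5, 0.0 cfs; ΣQ_DR = 125.9 cfs.
V = ΣQ_DR · Δt = 125.9 × 1800 s = 2.266 × 10^5 ft³.
Over A = 0.0943 mi², depth = V / A = 1.03 in.

d ≈ 1.03 in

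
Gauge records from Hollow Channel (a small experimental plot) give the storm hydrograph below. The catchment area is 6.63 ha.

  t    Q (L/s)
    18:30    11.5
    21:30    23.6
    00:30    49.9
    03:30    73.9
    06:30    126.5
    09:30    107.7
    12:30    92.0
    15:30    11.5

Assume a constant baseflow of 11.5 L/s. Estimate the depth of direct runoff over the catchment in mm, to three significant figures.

Direct runoff: 0.0, 12.1, 38.4, 62.4, 115.0, 96.2, 80.5, 0.0 L/s; ΣQ_DR = 404.6 L/s.
V = ΣQ_DR · Δt = 404.6 × 10800 s = 4.370 × 10^6 L.
Over A = 6.63 ha, depth = V / A = 65.9 mm.

d ≈ 65.9 mm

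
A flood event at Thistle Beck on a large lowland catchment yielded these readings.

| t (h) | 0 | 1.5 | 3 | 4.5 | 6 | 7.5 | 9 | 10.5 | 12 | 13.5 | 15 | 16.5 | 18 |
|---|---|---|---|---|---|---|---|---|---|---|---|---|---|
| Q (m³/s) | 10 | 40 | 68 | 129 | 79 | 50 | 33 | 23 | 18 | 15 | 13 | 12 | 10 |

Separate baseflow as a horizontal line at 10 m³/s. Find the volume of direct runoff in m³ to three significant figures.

V ≈ 2.00 × 10^6 m³

Direct-runoff ordinates (Q − Q_b): 0.0, 30.0, 58.0, 119.0, 69.0, 40.0, 23.0, 13.0, 8.0, 5.0, 3.0, 2.0, 0.0 m³/s.
ΣQ_DR = 370.0 m³/s.
With Δt = 1.5 h = 5400 s, V = ΣQ_DR · Δt = 370.0 × 5400 = 2.00 × 10^6 m³.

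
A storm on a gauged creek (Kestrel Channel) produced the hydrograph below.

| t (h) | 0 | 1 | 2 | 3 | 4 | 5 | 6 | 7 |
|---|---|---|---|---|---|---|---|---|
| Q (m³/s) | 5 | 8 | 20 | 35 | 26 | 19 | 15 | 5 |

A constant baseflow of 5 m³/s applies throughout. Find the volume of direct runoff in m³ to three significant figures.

Direct-runoff ordinates (Q − Q_b): 0.0, 3.0, 15.0, 30.0, 21.0, 14.0, 10.0, 0.0 m³/s.
ΣQ_DR = 93.00 m³/s.
With Δt = 1 h = 3600 s, V = ΣQ_DR · Δt = 93.00 × 3600 = 3.35 × 10^5 m³.

V ≈ 3.35 × 10^5 m³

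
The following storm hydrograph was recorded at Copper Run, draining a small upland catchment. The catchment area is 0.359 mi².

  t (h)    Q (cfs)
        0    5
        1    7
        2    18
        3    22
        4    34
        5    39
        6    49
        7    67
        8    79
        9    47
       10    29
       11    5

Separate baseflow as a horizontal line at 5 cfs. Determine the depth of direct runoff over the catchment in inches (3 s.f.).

Direct runoff: 0.0, 2.0, 13.0, 17.0, 29.0, 34.0, 44.0, 62.0, 74.0, 42.0, 24.0, 0.0 cfs; ΣQ_DR = 341.0 cfs.
V = ΣQ_DR · Δt = 341.0 × 3600 s = 1.228 × 10^6 ft³.
Over A = 0.359 mi², depth = V / A = 1.47 in.

d ≈ 1.47 in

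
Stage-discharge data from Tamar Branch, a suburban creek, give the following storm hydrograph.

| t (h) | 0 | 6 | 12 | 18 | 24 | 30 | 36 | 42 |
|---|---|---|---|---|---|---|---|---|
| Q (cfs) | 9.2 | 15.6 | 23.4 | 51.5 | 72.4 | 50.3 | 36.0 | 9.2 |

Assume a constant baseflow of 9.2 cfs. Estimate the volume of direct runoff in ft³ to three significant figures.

V ≈ 4.19 × 10^6 ft³

Direct-runoff ordinates (Q − Q_b): 0.0, 6.4, 14.2, 42.3, 63.2, 41.1, 26.8, 0.0 cfs.
ΣQ_DR = 194.0 cfs.
With Δt = 6 h = 21600 s, V = ΣQ_DR · Δt = 194.0 × 21600 = 4.19 × 10^6 ft³.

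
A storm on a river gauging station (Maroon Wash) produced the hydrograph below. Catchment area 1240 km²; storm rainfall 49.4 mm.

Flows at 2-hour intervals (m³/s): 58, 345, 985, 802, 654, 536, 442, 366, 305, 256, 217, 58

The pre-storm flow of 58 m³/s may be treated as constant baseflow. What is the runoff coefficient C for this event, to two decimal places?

ΣQ_DR = 4328 m³/s; V = ΣQ_DR·Δt = 3.116 × 10^7 m³.
Runoff depth d = V / A = 25.13 mm.
C = d / P = 25.13 / 49.4 = 0.51.

C ≈ 0.51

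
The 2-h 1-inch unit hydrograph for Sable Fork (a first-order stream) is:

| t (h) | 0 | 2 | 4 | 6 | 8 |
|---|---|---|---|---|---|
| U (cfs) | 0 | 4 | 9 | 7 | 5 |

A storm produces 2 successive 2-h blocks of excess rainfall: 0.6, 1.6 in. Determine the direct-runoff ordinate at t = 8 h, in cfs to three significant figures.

By discrete convolution, Q_j = Σ (P_i / 1 in) · U_{j−i}.
At t = 8 h (j=4): Q = (0.6/1)·5 + (1.6/1)·7 = 14.2 cfs.

Q ≈ 14.2 cfs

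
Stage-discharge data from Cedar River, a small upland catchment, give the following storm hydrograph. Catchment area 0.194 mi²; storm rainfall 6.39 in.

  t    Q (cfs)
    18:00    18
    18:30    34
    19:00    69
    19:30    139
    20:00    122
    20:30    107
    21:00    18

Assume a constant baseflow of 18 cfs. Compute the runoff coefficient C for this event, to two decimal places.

ΣQ_DR = 381.0 cfs; V = ΣQ_DR·Δt = 6.858 × 10^5 ft³.
Runoff depth d = V / A = 1.522 in.
C = d / P = 1.522 / 6.39 = 0.24.

C ≈ 0.24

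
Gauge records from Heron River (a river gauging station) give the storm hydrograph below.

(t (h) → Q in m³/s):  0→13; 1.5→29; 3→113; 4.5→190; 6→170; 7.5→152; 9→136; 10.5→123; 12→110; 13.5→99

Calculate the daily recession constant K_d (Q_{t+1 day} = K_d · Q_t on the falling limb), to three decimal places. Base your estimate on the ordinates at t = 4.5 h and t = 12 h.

Between t = 4.5 h and t = 12 h the flow falls from 190 to 110 m³/s over 5×1.5 h = 7.5 h.
Per-interval ratio K = (110/190)^(1/5) = 0.8965; K_d = K^(24/1.5) = 0.174.

K_d ≈ 0.174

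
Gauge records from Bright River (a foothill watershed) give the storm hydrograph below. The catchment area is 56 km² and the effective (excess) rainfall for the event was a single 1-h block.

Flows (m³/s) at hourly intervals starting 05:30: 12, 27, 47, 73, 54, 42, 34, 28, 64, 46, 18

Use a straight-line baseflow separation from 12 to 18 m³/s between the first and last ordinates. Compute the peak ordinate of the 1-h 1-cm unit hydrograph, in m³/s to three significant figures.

U_p ≈ 32.9 m³/s

Direct runoff: 0.00, 14.40, 33.80, 59.20, 39.60, 27.00, 18.40, 11.80, 47.20, 28.60, 0.00 m³/s; ΣQ_DR = 280.0 m³/s, peak = 59.20 m³/s.
Runoff depth d = ΣQ_DR·Δt / A = 280.0 × 3600 / (56 km²) = 18.00 mm.
The 1-cm UH is the DRH scaled by (10 mm)/d, so U_p = 59.20 × 10/18.00 = 32.9 m³/s.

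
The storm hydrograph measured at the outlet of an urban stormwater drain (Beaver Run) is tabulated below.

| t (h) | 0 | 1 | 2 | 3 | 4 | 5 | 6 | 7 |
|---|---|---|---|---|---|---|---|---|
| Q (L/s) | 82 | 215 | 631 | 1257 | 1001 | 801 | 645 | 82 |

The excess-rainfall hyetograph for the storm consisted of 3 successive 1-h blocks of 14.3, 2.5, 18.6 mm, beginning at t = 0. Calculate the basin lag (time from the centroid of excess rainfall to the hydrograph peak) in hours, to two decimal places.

Centroid of excess rainfall: t_c = Σ P_i·t̄_i / ΣP_i = 1.6215 h (block centres at 0.5, 1.5, 2.5 h).
Hydrograph peak occurs at t = 3 h, so basin lag t_L = 3 − 1.6215 = 1.38 h.

t_L ≈ 1.38 h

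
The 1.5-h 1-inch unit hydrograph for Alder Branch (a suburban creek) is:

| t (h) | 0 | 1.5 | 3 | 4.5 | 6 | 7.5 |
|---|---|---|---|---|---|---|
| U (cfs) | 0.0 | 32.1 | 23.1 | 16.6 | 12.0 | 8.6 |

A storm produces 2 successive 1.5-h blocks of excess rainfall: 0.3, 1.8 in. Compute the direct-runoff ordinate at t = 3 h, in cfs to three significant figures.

By discrete convolution, Q_j = Σ (P_i / 1 in) · U_{j−i}.
At t = 3 h (j=2): Q = (0.3/1)·23.1 + (1.8/1)·32.1 = 64.7 cfs.

Q ≈ 64.7 cfs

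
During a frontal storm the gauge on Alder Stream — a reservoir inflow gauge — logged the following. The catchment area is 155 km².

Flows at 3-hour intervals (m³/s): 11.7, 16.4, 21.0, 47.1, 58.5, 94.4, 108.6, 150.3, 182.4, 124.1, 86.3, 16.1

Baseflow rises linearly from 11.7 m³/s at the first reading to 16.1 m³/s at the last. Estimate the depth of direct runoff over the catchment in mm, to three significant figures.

d ≈ 52.3 mm

Direct runoff: 0.00, 4.30, 8.50, 34.20, 45.20, 80.70, 94.50, 135.80, 167.50, 108.80, 70.60, 0.00 m³/s; ΣQ_DR = 750.1 m³/s.
V = ΣQ_DR · Δt = 750.1 × 10800 s = 8.101 × 10^6 m³.
Over A = 155 km², depth = V / A = 52.3 mm.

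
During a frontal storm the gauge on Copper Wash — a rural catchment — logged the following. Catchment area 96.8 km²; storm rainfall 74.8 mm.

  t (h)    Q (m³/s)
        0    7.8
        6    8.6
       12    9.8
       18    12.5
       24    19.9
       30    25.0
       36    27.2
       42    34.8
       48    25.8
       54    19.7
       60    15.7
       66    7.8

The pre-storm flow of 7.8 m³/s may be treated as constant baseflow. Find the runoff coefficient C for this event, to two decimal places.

C ≈ 0.36

ΣQ_DR = 121.0 m³/s; V = ΣQ_DR·Δt = 2.614 × 10^6 m³.
Runoff depth d = V / A = 27.00 mm.
C = d / P = 27.00 / 74.8 = 0.36.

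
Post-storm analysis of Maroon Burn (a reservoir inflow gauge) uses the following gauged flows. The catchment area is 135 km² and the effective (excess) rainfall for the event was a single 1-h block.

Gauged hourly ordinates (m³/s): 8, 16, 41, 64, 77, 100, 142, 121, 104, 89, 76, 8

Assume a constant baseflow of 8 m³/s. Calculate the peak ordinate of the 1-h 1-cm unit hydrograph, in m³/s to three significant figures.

Direct runoff: 0.0, 8.0, 33.0, 56.0, 69.0, 92.0, 134.0, 113.0, 96.0, 81.0, 68.0, 0.0 m³/s; ΣQ_DR = 750.0 m³/s, peak = 134.0 m³/s.
Runoff depth d = ΣQ_DR·Δt / A = 750.0 × 3600 / (135 km²) = 20.00 mm.
The 1-cm UH is the DRH scaled by (10 mm)/d, so U_p = 134.0 × 10/20.00 = 67.0 m³/s.

U_p ≈ 67.0 m³/s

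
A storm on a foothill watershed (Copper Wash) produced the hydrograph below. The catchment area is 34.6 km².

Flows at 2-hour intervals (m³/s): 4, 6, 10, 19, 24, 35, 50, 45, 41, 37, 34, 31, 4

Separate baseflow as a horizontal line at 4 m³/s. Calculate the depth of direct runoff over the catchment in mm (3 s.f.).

d ≈ 59.9 mm

Direct runoff: 0.0, 2.0, 6.0, 15.0, 20.0, 31.0, 46.0, 41.0, 37.0, 33.0, 30.0, 27.0, 0.0 m³/s; ΣQ_DR = 288.0 m³/s.
V = ΣQ_DR · Δt = 288.0 × 7200 s = 2.074 × 10^6 m³.
Over A = 34.6 km², depth = V / A = 59.9 mm.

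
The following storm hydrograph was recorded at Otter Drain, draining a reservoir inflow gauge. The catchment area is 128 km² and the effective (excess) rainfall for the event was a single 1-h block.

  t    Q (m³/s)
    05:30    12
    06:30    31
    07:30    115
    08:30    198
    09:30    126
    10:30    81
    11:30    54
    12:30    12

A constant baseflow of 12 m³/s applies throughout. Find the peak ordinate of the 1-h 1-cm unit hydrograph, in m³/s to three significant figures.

U_p ≈ 124 m³/s

Direct runoff: 0.0, 19.0, 103.0, 186.0, 114.0, 69.0, 42.0, 0.0 m³/s; ΣQ_DR = 533.0 m³/s, peak = 186.0 m³/s.
Runoff depth d = ΣQ_DR·Δt / A = 533.0 × 3600 / (128 km²) = 14.99 mm.
The 1-cm UH is the DRH scaled by (10 mm)/d, so U_p = 186.0 × 10/14.99 = 124 m³/s.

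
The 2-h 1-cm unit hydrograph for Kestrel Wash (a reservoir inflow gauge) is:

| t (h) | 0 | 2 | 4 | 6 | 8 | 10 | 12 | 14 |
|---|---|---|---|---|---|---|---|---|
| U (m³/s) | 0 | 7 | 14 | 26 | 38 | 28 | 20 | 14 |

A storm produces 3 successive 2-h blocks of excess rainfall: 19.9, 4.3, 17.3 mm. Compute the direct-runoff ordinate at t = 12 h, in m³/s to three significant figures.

Q ≈ 118 m³/s

By discrete convolution, Q_j = Σ (P_i / 10 mm) · U_{j−i}.
At t = 12 h (j=6): Q = (19.9/10)·20 + (4.3/10)·28 + (17.3/10)·38 = 118 m³/s.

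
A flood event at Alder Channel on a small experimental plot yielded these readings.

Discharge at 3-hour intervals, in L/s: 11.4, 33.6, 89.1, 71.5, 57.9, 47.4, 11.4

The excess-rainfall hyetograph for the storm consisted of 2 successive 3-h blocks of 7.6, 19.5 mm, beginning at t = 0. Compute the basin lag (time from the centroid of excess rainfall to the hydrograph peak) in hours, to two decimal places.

t_L ≈ 2.34 h

Centroid of excess rainfall: t_c = Σ P_i·t̄_i / ΣP_i = 3.6587 h (block centres at 1.5, 4.5 h).
Hydrograph peak occurs at t = 6 h, so basin lag t_L = 6 − 3.6587 = 2.34 h.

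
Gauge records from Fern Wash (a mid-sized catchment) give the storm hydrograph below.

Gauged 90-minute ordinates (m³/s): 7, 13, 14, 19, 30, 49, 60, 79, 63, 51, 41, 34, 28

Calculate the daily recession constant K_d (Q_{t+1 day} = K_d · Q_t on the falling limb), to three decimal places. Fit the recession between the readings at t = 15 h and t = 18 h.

Between t = 15 h and t = 18 h the flow falls from 41 to 28 m³/s over 2×1.5 h = 3 h.
Per-interval ratio K = (28/41)^(1/2) = 0.8264; K_d = K^(24/1.5) = 0.047.

K_d ≈ 0.047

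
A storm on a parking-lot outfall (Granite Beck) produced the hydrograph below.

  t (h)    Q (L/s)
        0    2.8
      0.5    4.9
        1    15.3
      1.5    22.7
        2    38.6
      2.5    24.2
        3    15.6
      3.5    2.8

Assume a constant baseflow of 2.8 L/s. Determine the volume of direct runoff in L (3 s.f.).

Direct-runoff ordinates (Q − Q_b): 0.0, 2.1, 12.5, 19.9, 35.8, 21.4, 12.8, 0.0 L/s.
ΣQ_DR = 104.5 L/s.
With Δt = 0.5 h = 1800 s, V = ΣQ_DR · Δt = 104.5 × 1800 = 1.88 × 10^5 L.

V ≈ 1.88 × 10^5 L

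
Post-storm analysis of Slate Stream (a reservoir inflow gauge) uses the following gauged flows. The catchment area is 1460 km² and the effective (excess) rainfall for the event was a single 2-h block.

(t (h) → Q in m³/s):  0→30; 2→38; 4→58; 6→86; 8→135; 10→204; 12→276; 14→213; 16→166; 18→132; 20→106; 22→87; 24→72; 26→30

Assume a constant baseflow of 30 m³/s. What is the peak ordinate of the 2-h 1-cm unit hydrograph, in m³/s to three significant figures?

U_p ≈ 411 m³/s

Direct runoff: 0.0, 8.0, 28.0, 56.0, 105.0, 174.0, 246.0, 183.0, 136.0, 102.0, 76.0, 57.0, 42.0, 0.0 m³/s; ΣQ_DR = 1213 m³/s, peak = 246.0 m³/s.
Runoff depth d = ΣQ_DR·Δt / A = 1213 × 7200 / (1460 km²) = 5.982 mm.
The 1-cm UH is the DRH scaled by (10 mm)/d, so U_p = 246.0 × 10/5.982 = 411 m³/s.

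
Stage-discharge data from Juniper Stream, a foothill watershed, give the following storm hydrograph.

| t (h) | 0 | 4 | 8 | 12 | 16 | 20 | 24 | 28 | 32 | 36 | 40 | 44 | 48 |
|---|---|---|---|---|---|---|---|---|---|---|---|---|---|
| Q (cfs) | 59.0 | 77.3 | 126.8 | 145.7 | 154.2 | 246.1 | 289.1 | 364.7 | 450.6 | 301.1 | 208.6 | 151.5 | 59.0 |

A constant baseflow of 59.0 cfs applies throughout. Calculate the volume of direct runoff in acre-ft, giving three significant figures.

V ≈ 617 acre-ft

Direct-runoff ordinates (Q − Q_b): 0.0, 18.3, 67.8, 86.7, 95.2, 187.1, 230.1, 305.7, 391.6, 242.1, 149.6, 92.5, 0.0 cfs.
ΣQ_DR = 1867 cfs.
With Δt = 4 h = 14400 s, V = ΣQ_DR · Δt = 1867 × 14400 = 2.69 × 10^7 ft³ = 617 acre-ft.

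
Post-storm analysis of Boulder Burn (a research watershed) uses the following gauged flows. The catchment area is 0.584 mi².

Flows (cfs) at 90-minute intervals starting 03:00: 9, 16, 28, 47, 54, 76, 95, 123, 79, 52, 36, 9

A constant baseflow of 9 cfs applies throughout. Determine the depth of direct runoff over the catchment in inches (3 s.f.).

d ≈ 2.05 in

Direct runoff: 0.0, 7.0, 19.0, 38.0, 45.0, 67.0, 86.0, 114.0, 70.0, 43.0, 27.0, 0.0 cfs; ΣQ_DR = 516.0 cfs.
V = ΣQ_DR · Δt = 516.0 × 5400 s = 2.786 × 10^6 ft³.
Over A = 0.584 mi², depth = V / A = 2.05 in.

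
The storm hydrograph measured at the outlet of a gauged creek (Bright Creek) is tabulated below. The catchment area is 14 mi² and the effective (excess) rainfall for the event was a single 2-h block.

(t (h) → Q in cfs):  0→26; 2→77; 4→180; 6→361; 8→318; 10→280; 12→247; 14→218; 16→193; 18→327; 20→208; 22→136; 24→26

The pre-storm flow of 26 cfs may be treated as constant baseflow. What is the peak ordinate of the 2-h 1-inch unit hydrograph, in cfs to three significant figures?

Direct runoff: 0.0, 51.0, 154.0, 335.0, 292.0, 254.0, 221.0, 192.0, 167.0, 301.0, 182.0, 110.0, 0.0 cfs; ΣQ_DR = 2259 cfs, peak = 335.0 cfs.
Runoff depth d = ΣQ_DR·Δt / A = 2259 × 7200 / (14 mi²) = 0.5001 in.
The 1-inch UH is the DRH scaled by (1 in)/d, so U_p = 335.0 × 1/0.5001 = 670 cfs.

U_p ≈ 670 cfs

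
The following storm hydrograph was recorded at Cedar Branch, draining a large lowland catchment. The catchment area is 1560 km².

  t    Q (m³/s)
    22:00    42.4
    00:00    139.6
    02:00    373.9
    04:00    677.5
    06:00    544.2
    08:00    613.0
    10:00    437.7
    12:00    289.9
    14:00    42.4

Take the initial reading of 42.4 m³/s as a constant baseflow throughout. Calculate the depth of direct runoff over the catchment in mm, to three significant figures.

d ≈ 12.8 mm

Direct runoff: 0.0, 97.2, 331.5, 635.1, 501.8, 570.6, 395.3, 247.5, 0.0 m³/s; ΣQ_DR = 2779 m³/s.
V = ΣQ_DR · Δt = 2779 × 7200 s = 2.001 × 10^7 m³.
Over A = 1560 km², depth = V / A = 12.8 mm.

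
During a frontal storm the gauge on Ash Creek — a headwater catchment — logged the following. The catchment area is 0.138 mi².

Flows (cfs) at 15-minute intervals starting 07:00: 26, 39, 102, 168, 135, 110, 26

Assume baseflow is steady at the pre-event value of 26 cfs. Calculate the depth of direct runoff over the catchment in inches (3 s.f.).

d ≈ 1.19 in

Direct runoff: 0.0, 13.0, 76.0, 142.0, 109.0, 84.0, 0.0 cfs; ΣQ_DR = 424.0 cfs.
V = ΣQ_DR · Δt = 424.0 × 900 s = 3.816 × 10^5 ft³.
Over A = 0.138 mi², depth = V / A = 1.19 in.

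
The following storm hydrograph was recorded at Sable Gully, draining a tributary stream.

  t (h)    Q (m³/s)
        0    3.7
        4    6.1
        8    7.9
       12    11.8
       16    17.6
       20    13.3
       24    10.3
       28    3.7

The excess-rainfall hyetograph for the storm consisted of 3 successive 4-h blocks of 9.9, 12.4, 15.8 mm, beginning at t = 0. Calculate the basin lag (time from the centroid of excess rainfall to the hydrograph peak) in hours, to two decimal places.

Centroid of excess rainfall: t_c = Σ P_i·t̄_i / ΣP_i = 6.6194 h (block centres at 2, 6, 10 h).
Hydrograph peak occurs at t = 16 h, so basin lag t_L = 16 − 6.6194 = 9.38 h.

t_L ≈ 9.38 h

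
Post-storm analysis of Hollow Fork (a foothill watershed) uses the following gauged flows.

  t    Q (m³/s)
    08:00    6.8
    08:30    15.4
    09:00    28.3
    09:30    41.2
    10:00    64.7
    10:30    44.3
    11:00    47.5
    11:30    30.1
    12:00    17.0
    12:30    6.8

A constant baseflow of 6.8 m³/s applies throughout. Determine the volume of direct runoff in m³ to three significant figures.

V ≈ 4.21 × 10^5 m³

Direct-runoff ordinates (Q − Q_b): 0.0, 8.6, 21.5, 34.4, 57.9, 37.5, 40.7, 23.3, 10.2, 0.0 m³/s.
ΣQ_DR = 234.1 m³/s.
With Δt = 0.5 h = 1800 s, V = ΣQ_DR · Δt = 234.1 × 1800 = 4.21 × 10^5 m³.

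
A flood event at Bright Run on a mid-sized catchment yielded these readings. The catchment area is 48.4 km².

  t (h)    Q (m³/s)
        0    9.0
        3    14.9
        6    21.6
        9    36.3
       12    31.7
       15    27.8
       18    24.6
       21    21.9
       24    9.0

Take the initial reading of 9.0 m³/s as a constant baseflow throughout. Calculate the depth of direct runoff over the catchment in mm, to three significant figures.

Direct runoff: 0.0, 5.9, 12.6, 27.3, 22.7, 18.8, 15.6, 12.9, 0.0 m³/s; ΣQ_DR = 115.8 m³/s.
V = ΣQ_DR · Δt = 115.8 × 10800 s = 1.251 × 10^6 m³.
Over A = 48.4 km², depth = V / A = 25.8 mm.

d ≈ 25.8 mm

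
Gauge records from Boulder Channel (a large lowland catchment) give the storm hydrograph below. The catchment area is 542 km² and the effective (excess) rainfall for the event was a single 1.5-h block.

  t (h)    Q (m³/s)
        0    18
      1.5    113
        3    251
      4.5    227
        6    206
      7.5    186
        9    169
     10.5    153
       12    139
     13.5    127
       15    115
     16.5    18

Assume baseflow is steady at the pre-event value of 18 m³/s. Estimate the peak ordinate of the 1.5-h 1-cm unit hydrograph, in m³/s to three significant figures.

Direct runoff: 0.0, 95.0, 233.0, 209.0, 188.0, 168.0, 151.0, 135.0, 121.0, 109.0, 97.0, 0.0 m³/s; ΣQ_DR = 1506 m³/s, peak = 233.0 m³/s.
Runoff depth d = ΣQ_DR·Δt / A = 1506 × 5400 / (542 km²) = 15.00 mm.
The 1-cm UH is the DRH scaled by (10 mm)/d, so U_p = 233.0 × 10/15.00 = 155 m³/s.

U_p ≈ 155 m³/s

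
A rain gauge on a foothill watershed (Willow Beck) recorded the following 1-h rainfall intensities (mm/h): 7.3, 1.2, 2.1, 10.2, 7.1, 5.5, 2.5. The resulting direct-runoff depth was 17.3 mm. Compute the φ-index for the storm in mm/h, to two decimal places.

Only the 4 blocks with intensity above φ contribute runoff: 7.3, 10.2, 7.1, 5.5 mm/h.
Σ(I−φ)·Δt = d  ⇒  (7.3+10.2+7.1+5.5 − 4φ)·1 = 17.3
φ = (30.10 − 17.3/1) / 4 = 3.20 mm/h.

φ ≈ 3.20 mm/h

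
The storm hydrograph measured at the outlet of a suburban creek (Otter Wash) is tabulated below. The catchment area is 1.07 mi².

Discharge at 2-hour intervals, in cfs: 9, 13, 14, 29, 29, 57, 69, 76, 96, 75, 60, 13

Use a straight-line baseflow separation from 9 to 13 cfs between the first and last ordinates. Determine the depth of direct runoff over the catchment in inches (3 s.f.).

Direct runoff: 0.00, 3.64, 4.27, 18.91, 18.55, 46.18, 57.82, 64.45, 84.09, 62.73, 47.36, 0.00 cfs; ΣQ_DR = 408.0 cfs.
V = ΣQ_DR · Δt = 408.0 × 7200 s = 2.938 × 10^6 ft³.
Over A = 1.07 mi², depth = V / A = 1.18 in.

d ≈ 1.18 in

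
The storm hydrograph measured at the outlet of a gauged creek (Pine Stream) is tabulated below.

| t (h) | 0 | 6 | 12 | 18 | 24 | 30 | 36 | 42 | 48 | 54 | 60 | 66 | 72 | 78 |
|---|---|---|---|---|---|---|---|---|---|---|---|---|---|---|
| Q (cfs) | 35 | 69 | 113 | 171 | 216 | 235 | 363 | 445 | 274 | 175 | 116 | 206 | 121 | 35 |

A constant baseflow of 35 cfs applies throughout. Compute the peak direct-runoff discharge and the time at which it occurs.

Subtracting baseflow gives direct-runoff ordinates: 0.0, 34.0, 78.0, 136.0, 181.0, 200.0, 328.0, 410.0, 239.0, 140.0, 81.0, 171.0, 86.0, 0.0 cfs.
The maximum is 410.0 cfs, occurring at the reading for t = 42 h.

Q_p = 410.0 cfs at t = 42 h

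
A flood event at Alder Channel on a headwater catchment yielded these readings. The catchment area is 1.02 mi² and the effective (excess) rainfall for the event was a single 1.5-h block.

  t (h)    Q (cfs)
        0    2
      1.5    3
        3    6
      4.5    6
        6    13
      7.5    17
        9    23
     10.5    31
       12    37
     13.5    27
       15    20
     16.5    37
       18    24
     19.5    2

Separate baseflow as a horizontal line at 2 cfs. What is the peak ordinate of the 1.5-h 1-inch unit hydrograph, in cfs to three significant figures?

Direct runoff: 0.0, 1.0, 4.0, 4.0, 11.0, 15.0, 21.0, 29.0, 35.0, 25.0, 18.0, 35.0, 22.0, 0.0 cfs; ΣQ_DR = 220.0 cfs, peak = 35.0 cfs.
Runoff depth d = ΣQ_DR·Δt / A = 220.0 × 5400 / (1.02 mi²) = 0.5013 in.
The 1-inch UH is the DRH scaled by (1 in)/d, so U_p = 35.0 × 1/0.5013 = 69.8 cfs.

U_p ≈ 69.8 cfs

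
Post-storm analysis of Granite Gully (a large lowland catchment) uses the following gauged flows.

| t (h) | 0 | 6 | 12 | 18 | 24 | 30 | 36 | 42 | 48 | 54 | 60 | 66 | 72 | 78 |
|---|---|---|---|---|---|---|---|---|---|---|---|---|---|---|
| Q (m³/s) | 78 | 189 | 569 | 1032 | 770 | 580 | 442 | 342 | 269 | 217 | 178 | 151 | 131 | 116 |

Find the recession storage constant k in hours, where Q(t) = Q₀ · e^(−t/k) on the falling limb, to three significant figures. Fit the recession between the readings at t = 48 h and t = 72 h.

k ≈ 33.4 h

On the falling limb, Q drops from 269 to 131 m³/s between t = 48 h and t = 72 h (Δt = 24 h).
k = −Δt / ln(Q₂/Q₁) = −24 / ln(131/269) = 33.4 h.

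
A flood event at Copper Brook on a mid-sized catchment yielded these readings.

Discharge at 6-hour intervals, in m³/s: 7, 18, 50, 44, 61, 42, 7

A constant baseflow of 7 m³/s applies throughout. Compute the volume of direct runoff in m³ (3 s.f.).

Direct-runoff ordinates (Q − Q_b): 0.0, 11.0, 43.0, 37.0, 54.0, 35.0, 0.0 m³/s.
ΣQ_DR = 180.0 m³/s.
With Δt = 6 h = 21600 s, V = ΣQ_DR · Δt = 180.0 × 21600 = 3.89 × 10^6 m³.

V ≈ 3.89 × 10^6 m³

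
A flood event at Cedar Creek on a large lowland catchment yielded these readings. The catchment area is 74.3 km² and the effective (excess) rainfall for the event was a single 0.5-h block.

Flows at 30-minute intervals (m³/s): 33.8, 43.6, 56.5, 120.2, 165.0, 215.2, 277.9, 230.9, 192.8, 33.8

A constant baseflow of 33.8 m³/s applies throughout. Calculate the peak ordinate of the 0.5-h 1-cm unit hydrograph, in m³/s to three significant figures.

U_p ≈ 97.7 m³/s

Direct runoff: 0.0, 9.8, 22.7, 86.4, 131.2, 181.4, 244.1, 197.1, 159.0, 0.0 m³/s; ΣQ_DR = 1032 m³/s, peak = 244.1 m³/s.
Runoff depth d = ΣQ_DR·Δt / A = 1032 × 1800 / (74.3 km²) = 24.99 mm.
The 1-cm UH is the DRH scaled by (10 mm)/d, so U_p = 244.1 × 10/24.99 = 97.7 m³/s.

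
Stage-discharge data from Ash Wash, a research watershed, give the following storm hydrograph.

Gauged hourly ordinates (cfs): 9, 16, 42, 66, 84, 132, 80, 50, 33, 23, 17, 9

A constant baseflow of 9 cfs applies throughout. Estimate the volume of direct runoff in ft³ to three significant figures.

V ≈ 1.63 × 10^6 ft³

Direct-runoff ordinates (Q − Q_b): 0.0, 7.0, 33.0, 57.0, 75.0, 123.0, 71.0, 41.0, 24.0, 14.0, 8.0, 0.0 cfs.
ΣQ_DR = 453.0 cfs.
With Δt = 1 h = 3600 s, V = ΣQ_DR · Δt = 453.0 × 3600 = 1.63 × 10^6 ft³.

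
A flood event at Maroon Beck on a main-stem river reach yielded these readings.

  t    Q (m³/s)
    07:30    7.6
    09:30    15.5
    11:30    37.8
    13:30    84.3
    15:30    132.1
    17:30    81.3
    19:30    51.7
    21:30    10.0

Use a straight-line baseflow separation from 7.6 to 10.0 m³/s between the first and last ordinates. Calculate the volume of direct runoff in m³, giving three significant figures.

Direct-runoff ordinates (Q − Q_b): 0.00, 7.56, 29.51, 75.67, 123.13, 71.99, 42.04, 0.00 m³/s.
ΣQ_DR = 349.9 m³/s.
With Δt = 2 h = 7200 s, V = ΣQ_DR · Δt = 349.9 × 7200 = 2.52 × 10^6 m³.

V ≈ 2.52 × 10^6 m³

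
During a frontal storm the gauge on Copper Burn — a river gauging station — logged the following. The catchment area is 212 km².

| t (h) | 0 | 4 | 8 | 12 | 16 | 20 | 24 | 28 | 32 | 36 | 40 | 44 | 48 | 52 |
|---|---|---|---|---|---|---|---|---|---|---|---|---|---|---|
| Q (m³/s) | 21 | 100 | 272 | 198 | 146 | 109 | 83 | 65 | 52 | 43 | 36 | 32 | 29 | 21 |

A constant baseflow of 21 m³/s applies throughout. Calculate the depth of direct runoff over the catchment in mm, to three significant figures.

d ≈ 62.0 mm

Direct runoff: 0.0, 79.0, 251.0, 177.0, 125.0, 88.0, 62.0, 44.0, 31.0, 22.0, 15.0, 11.0, 8.0, 0.0 m³/s; ΣQ_DR = 913.0 m³/s.
V = ΣQ_DR · Δt = 913.0 × 14400 s = 1.315 × 10^7 m³.
Over A = 212 km², depth = V / A = 62.0 mm.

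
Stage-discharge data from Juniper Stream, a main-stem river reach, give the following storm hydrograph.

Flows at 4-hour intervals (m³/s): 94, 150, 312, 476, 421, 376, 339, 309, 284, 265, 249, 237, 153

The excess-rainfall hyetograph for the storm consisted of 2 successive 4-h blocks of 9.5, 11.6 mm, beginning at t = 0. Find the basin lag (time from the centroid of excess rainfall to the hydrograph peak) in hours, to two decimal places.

t_L ≈ 7.80 h

Centroid of excess rainfall: t_c = Σ P_i·t̄_i / ΣP_i = 4.1991 h (block centres at 2, 6 h).
Hydrograph peak occurs at t = 12 h, so basin lag t_L = 12 − 4.1991 = 7.80 h.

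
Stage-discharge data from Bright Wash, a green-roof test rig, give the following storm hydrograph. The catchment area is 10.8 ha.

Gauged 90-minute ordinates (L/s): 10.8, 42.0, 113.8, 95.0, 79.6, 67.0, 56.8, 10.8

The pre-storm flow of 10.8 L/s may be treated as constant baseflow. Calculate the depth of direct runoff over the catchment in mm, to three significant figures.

d ≈ 19.5 mm

Direct runoff: 0.0, 31.2, 103.0, 84.2, 68.8, 56.2, 46.0, 0.0 L/s; ΣQ_DR = 389.4 L/s.
V = ΣQ_DR · Δt = 389.4 × 5400 s = 2.103 × 10^6 L.
Over A = 10.8 ha, depth = V / A = 19.5 mm.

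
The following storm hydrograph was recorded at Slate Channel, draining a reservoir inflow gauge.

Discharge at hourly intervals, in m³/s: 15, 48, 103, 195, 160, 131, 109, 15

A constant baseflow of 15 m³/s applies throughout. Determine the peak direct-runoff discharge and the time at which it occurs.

Q_p = 180.0 m³/s at t = 3 h

Subtracting baseflow gives direct-runoff ordinates: 0.0, 33.0, 88.0, 180.0, 145.0, 116.0, 94.0, 0.0 m³/s.
The maximum is 180.0 m³/s, occurring at the reading for t = 3 h.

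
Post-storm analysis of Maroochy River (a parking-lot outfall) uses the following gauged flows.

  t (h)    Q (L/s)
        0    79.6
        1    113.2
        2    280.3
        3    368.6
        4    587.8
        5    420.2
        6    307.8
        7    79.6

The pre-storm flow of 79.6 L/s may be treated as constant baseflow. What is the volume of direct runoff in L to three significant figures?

Direct-runoff ordinates (Q − Q_b): 0.0, 33.6, 200.7, 289.0, 508.2, 340.6, 228.2, 0.0 L/s.
ΣQ_DR = 1600 L/s.
With Δt = 1 h = 3600 s, V = ΣQ_DR · Δt = 1600 × 3600 = 5.76 × 10^6 L.

V ≈ 5.76 × 10^6 L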